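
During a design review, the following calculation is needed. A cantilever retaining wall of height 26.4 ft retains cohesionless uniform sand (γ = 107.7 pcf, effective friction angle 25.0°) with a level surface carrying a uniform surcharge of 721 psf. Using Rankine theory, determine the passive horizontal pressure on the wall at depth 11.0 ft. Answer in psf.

K_p = (1 + sin φ)/(1 − sin φ) = 2.464.
σ_v = γz + q = 107.7 × 11.0 + 721 = 1906 psf.
σ_h = K_p σ_v = 2.464 × 1906 = 4695 psf.

4700 psf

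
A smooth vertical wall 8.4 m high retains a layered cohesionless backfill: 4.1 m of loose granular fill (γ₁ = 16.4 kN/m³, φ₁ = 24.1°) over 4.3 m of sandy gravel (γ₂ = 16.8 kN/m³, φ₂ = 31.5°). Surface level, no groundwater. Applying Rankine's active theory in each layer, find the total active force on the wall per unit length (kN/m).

K_a1 = tan²(45°−24.1°/2) = 0.4201; K_a2 = tan²(45°−31.5°/2) = 0.3136.
Layer 1: σ at base = K_a1 γ₁ h₁ = 28.25 kPa; P₁ = ½×28.25×4.1 = 57.91.
Layer 2: σ_v at top = γ₁h₁ = 67.24; σ_h top = K_a2×67.24 = 21.09; σ_h base = K_a2×(67.24+16.8×4.3) = 43.75.
P₂ = ½(21.09+43.75)×4.3 = 139.4. Total P_a = 57.91+139.4 = 197.3 kN/m.

197 kN/m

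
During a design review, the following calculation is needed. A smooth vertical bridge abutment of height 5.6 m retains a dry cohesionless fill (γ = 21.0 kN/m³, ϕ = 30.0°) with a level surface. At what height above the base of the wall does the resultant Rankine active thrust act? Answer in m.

1.87 m

K_a = 0.3333.
The pressure distribution is triangular, so the resultant acts at H/3 above the base = 5.6/3 = 1.867 m.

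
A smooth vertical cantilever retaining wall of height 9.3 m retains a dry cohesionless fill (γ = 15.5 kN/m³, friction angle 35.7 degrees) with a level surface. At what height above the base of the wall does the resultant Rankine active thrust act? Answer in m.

3.10 m

K_a = 0.2630.
The pressure distribution is triangular, so the resultant acts at H/3 above the base = 9.3/3 = 3.100 m.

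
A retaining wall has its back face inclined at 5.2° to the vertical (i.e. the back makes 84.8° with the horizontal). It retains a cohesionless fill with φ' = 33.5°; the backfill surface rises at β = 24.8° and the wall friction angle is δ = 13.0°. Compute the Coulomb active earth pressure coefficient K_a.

0.451

K_a = sin²(α+φ) / [sin²α · sin(α−δ) · (1 + √{sin(φ+δ)sin(φ−β) / (sin(α−δ)sin(α+β))})²].
With α = 84.8°, φ = 33.5°, δ = 13.0°, β = 24.8°: K_a = 0.4514.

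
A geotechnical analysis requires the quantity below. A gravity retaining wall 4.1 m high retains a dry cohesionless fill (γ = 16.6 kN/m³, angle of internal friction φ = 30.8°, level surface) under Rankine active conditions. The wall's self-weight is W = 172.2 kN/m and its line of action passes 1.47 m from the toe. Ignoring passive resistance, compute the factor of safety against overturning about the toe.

4.11

K_a = tan²(45° − 30.8°/2) = 0.3227.
P_a = ½K_aγH² = 0.5×0.3227×16.6×4.1² = 45.03 kN/m, acting at H/3 = 1.367 m above the base.
Overturning moment M_o = P_a × H/3 = 45.03 × 1.367 = 61.54.
Resisting moment M_r = W × 1.47 = 172.2 × 1.47 = 253.1.
FS_overturning = M_r/M_o = 253.1/61.54 = 4.114.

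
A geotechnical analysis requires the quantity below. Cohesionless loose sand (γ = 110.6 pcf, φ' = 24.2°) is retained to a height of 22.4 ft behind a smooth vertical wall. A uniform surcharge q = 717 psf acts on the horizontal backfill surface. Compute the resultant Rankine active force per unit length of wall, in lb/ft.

K_a = tan²(45° − φ/2) = 0.4185.
Soil triangle: ½ K_a γ H² = 0.5×0.4185×110.6×22.4² = 11610 lb/ft.
Surcharge rectangle: K_a q H = 0.4185×717×22.4 = 6722 lb/ft.
Total = 11610 + 6722 = 18330 lb/ft.

18300 lb/ft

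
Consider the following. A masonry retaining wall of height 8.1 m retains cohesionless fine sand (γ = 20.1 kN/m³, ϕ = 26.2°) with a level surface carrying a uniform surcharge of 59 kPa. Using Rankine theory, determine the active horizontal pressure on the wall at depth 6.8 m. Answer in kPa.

K_a = (1 − sin φ)/(1 + sin φ) = 0.3874.
σ_v = γz + q = 20.1 × 6.8 + 59 = 195.7 kPa.
σ_h = K_a σ_v = 0.3874 × 195.7 = 75.81 kPa.

75.8 kPa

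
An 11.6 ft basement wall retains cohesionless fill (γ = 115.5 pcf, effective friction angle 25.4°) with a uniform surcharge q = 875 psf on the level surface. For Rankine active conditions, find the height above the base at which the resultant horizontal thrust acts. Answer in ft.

K_a = 0.3996.
Triangular part P₁ = ½K_aγH² = 3106 at H/3 = 3.867 ft; rectangular part P₂ = K_a q H = 4056 at H/2 = 5.800 ft.
ȳ = (P₁·3.867 + P₂·5.800)/(P₁+P₂) = 4.962 ft.

4.96 ft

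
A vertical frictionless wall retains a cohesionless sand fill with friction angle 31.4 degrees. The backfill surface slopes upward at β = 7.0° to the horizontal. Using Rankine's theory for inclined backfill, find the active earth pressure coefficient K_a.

K_a = cos β · (cos β − √(cos²β − cos²φ)) / (cos β + √(cos²β − cos²φ)).
cos β = 0.9925, cos φ = 0.8536, √(cos²β − cos²φ) = 0.5066.
K_a = 0.9925 × (0.9925 − 0.5066)/(0.9925 + 0.5066) = 0.3218.

0.322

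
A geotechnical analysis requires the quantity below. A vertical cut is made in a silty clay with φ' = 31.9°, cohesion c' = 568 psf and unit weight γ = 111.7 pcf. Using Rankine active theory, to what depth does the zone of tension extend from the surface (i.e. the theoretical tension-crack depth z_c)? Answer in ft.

K_a = tan²(45° − 31.9°/2) = 0.3085; √K_a = 0.5555.
The active pressure is zero where K_a γ z = 2c√K_a, so z_c = 2c/(γ√K_a) = 2×568/(111.7×0.5555) = 18.31 ft.

18.3 ft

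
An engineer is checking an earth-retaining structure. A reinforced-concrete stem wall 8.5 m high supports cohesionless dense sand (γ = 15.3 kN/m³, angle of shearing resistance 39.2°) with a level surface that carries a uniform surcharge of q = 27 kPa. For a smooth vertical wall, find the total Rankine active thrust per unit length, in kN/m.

K_a = tan²(45° − φ/2) = 0.2255.
Soil triangle: ½ K_a γ H² = 0.5×0.2255×15.3×8.5² = 124.6 kN/m.
Surcharge rectangle: K_a q H = 0.2255×27×8.5 = 51.74 kN/m.
Total = 124.6 + 51.74 = 176.4 kN/m.

176 kN/m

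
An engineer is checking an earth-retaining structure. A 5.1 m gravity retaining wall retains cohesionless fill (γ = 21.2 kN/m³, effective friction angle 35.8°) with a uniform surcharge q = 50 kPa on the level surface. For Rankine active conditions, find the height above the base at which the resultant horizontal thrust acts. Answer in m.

K_a = 0.2619.
Triangular part P₁ = ½K_aγH² = 72.20 at H/3 = 1.700 m; rectangular part P₂ = K_a q H = 66.78 at H/2 = 2.550 m.
ȳ = (P₁·1.700 + P₂·2.550)/(P₁+P₂) = 2.108 m.

2.11 m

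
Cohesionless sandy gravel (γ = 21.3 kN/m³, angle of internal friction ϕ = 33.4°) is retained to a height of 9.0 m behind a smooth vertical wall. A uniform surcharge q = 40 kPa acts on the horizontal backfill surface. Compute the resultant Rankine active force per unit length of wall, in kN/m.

K_a = tan²(45° − φ/2) = 0.2899.
Soil triangle: ½ K_a γ H² = 0.5×0.2899×21.3×9.0² = 250.1 kN/m.
Surcharge rectangle: K_a q H = 0.2899×40×9.0 = 104.4 kN/m.
Total = 250.1 + 104.4 = 354.5 kN/m.

354 kN/m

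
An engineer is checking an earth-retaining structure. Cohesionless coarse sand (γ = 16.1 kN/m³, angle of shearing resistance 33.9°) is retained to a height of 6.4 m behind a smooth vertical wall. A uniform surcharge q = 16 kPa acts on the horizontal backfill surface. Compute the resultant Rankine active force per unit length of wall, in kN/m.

123 kN/m

K_a = tan²(45° − φ/2) = 0.2839.
Soil triangle: ½ K_a γ H² = 0.5×0.2839×16.1×6.4² = 93.61 kN/m.
Surcharge rectangle: K_a q H = 0.2839×16×6.4 = 29.07 kN/m.
Total = 93.61 + 29.07 = 122.7 kN/m.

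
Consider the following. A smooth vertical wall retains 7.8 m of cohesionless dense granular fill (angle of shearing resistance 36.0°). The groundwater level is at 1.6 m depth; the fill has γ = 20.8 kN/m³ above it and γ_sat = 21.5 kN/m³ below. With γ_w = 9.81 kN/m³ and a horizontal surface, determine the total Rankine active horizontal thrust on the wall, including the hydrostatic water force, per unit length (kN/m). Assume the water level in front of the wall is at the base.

307 kN/m

K_a = tan²(45° − φ/2) = 0.2596.
γ' = 21.5 − 9.81 = 11.69 kN/m³. Depth below WT = 6.2 m.
σ'_h at WT = K_a γ d_w = 8.640 kPa; at base = 8.640 + K_a γ' × 6.2 = 27.46 kPa.
P₁ (0–1.6 m) = ½×8.640×1.6 = 6.912. P₂ (1.6–7.8 m) = ½(8.640+27.46)×6.2 = 111.9.
P_w = ½ γ_w h₂² = 0.5×9.81×6.2² = 188.5. Total = 6.912+111.9+188.5 = 307.4 kN/m.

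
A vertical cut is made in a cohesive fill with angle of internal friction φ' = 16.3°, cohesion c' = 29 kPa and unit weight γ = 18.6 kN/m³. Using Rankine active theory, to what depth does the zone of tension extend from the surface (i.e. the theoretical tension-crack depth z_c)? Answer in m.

K_a = tan²(45° − 16.3°/2) = 0.5617; √K_a = 0.7495.
The active pressure is zero where K_a γ z = 2c√K_a, so z_c = 2c/(γ√K_a) = 2×29/(18.6×0.7495) = 4.161 m.

4.16 m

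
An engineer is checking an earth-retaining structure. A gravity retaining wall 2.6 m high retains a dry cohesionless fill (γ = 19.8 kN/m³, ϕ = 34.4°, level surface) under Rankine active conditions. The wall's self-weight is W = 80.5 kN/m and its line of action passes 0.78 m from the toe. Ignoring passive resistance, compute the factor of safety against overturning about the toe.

K_a = tan²(45° − 34.4°/2) = 0.2780.
P_a = ½K_aγH² = 0.5×0.2780×19.8×2.6² = 18.60 kN/m, acting at H/3 = 0.8667 m above the base.
Overturning moment M_o = P_a × H/3 = 18.60 × 0.8667 = 16.12.
Resisting moment M_r = W × 0.78 = 80.5 × 0.78 = 62.79.
FS_overturning = M_r/M_o = 62.79/16.12 = 3.894.

3.89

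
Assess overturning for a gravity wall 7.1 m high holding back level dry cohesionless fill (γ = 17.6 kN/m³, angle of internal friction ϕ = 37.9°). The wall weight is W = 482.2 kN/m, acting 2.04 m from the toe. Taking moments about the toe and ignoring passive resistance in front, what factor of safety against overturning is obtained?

3.92

K_a = tan²(45° − 37.9°/2) = 0.2389.
P_a = ½K_aγH² = 0.5×0.2389×17.6×7.1² = 106.0 kN/m, acting at H/3 = 2.367 m above the base.
Overturning moment M_o = P_a × H/3 = 106.0 × 2.367 = 250.9.
Resisting moment M_r = W × 2.04 = 482.2 × 2.04 = 983.7.
FS_overturning = M_r/M_o = 983.7/250.9 = 3.921.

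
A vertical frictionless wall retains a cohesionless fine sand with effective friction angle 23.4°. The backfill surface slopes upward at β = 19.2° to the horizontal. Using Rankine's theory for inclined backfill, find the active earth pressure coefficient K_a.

0.584

K_a = cos β · (cos β − √(cos²β − cos²φ)) / (cos β + √(cos²β − cos²φ)).
cos β = 0.9444, cos φ = 0.9178, √(cos²β − cos²φ) = 0.2227.
K_a = 0.9444 × (0.9444 − 0.2227)/(0.9444 + 0.2227) = 0.5840.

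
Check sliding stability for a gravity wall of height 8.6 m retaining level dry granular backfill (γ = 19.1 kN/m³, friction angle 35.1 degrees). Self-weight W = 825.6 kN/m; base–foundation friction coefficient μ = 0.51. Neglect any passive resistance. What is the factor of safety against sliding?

2.21

K_a = tan²(45° − 35.1°/2) = 0.2698.
P_a = ½K_aγH² = 0.5×0.2698×19.1×8.6² = 190.6 kN/m, acting at H/3 = 2.867 m above the base.
FS_sliding = μW / P_a = 0.51×825.6 / 190.6 = 2.209.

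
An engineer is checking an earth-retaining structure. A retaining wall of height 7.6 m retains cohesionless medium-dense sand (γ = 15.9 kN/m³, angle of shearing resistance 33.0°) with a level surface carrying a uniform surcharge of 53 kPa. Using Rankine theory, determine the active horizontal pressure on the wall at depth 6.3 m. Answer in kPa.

K_a = (1 − sin φ)/(1 + sin φ) = 0.2948.
σ_v = γz + q = 15.9 × 6.3 + 53 = 153.2 kPa.
σ_h = K_a σ_v = 0.2948 × 153.2 = 45.15 kPa.

45.2 kPa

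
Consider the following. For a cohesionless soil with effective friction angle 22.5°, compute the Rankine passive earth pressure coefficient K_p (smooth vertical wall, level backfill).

2.24

K_p = (1 + sin φ)/(1 − sin φ) = tan²(45° + 22.5°/2) = 2.240.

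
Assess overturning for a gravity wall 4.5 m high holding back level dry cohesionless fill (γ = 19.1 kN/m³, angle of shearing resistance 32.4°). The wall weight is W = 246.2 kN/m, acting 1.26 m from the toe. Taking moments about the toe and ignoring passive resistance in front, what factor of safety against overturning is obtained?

K_a = tan²(45° − 32.4°/2) = 0.3022.
P_a = ½K_aγH² = 0.5×0.3022×19.1×4.5² = 58.45 kN/m, acting at H/3 = 1.500 m above the base.
Overturning moment M_o = P_a × H/3 = 58.45 × 1.500 = 87.67.
Resisting moment M_r = W × 1.26 = 246.2 × 1.26 = 310.2.
FS_overturning = M_r/M_o = 310.2/87.67 = 3.538.

3.54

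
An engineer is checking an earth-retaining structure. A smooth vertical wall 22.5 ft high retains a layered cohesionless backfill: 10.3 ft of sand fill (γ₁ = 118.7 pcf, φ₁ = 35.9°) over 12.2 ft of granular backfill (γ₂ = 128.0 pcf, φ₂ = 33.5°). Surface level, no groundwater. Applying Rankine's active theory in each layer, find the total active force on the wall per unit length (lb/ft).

K_a1 = tan²(45°−35.9°/2) = 0.2607; K_a2 = tan²(45°−33.5°/2) = 0.2887.
Layer 1: σ at base = K_a1 γ₁ h₁ = 318.8 psf; P₁ = ½×318.8×10.3 = 1642.
Layer 2: σ_v at top = γ₁h₁ = 1223; σ_h top = K_a2×1223 = 353.0; σ_h base = K_a2×(1223+128.0×12.2) = 803.8.
P₂ = ½(353.0+803.8)×12.2 = 7057. Total P_a = 1642+7057 = 8698 lb/ft.

8700 lb/ft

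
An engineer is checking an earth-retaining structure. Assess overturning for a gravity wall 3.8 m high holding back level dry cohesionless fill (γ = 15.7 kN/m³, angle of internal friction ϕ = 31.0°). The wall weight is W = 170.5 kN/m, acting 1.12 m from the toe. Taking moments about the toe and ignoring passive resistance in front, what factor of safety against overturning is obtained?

K_a = tan²(45° − 31.0°/2) = 0.3201.
P_a = ½K_aγH² = 0.5×0.3201×15.7×3.8² = 36.28 kN/m, acting at H/3 = 1.267 m above the base.
Overturning moment M_o = P_a × H/3 = 36.28 × 1.267 = 45.96.
Resisting moment M_r = W × 1.12 = 170.5 × 1.12 = 191.0.
FS_overturning = M_r/M_o = 191.0/45.96 = 4.155.

4.15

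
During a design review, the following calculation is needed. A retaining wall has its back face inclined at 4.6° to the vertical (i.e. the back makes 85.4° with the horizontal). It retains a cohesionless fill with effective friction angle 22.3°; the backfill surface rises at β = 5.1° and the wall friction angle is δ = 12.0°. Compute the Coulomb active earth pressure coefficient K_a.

K_a = sin²(α+φ) / [sin²α · sin(α−δ) · (1 + √{sin(φ+δ)sin(φ−β) / (sin(α−δ)sin(α+β))})²].
With α = 85.4°, φ = 22.3°, δ = 12.0°, β = 5.1°: K_a = 0.4747.

0.475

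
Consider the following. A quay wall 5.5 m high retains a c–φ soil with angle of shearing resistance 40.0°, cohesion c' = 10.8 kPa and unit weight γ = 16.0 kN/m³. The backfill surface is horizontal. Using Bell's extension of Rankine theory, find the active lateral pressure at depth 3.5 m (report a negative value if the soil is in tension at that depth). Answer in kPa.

2.10 kPa

K_a = (1 − sin φ)/(1 + sin φ) = 0.2174.
σ_a = K_a γ z − 2c√K_a = 0.2174×16.0×3.5 − 2×10.8×0.4663 = 2.105 kPa.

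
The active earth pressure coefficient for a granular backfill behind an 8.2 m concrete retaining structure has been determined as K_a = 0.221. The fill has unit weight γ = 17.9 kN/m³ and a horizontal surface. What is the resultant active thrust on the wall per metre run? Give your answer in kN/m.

P = ½ K_a γ H² = 0.5 × 0.221 × 17.9 × 8.2² = 133.0 kN/m.

133 kN/m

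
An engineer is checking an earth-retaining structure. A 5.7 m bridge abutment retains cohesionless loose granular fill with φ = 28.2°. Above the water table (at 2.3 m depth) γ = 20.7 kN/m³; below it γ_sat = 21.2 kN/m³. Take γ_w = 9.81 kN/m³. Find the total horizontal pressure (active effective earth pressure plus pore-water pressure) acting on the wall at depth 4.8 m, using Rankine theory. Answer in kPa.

K_a = (1 − sin φ)/(1 + sin φ) = 0.3582.
γ' = 21.2 − 9.81 = 11.39 kN/m³.
Effective vertical stress at 4.8 m: σ'_v = 20.7×2.3 + 11.39×2.50 = 76.08 kPa.
σ'_h = K_a σ'_v = 0.3582 × 76.08 = 27.25 kPa; u = γ_w × 2.50 = 24.53 kPa.
Total σ_h = 27.25 + 24.53 = 51.78 kPa.

51.8 kPa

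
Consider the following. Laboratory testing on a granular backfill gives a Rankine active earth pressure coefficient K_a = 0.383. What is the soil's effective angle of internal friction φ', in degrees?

26.5°

K_a = tan²(45° − φ/2) ⇒ 45° − φ/2 = arctan(√0.383) = 31.75°.
φ = 2(45° − 31.75°) = 26.50°.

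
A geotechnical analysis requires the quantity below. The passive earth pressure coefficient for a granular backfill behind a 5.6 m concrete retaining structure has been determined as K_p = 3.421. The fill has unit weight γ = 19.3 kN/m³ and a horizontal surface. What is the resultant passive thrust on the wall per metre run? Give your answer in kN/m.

1040 kN/m

P = ½ K_p γ H² = 0.5 × 3.421 × 19.3 × 5.6² = 1035 kN/m.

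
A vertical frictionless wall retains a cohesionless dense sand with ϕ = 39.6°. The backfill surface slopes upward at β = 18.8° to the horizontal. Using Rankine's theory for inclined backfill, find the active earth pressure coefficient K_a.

K_a = cos β · (cos β − √(cos²β − cos²φ)) / (cos β + √(cos²β − cos²φ)).
cos β = 0.9466, cos φ = 0.7705, √(cos²β − cos²φ) = 0.5500.
K_a = 0.9466 × (0.9466 − 0.5500)/(0.9466 + 0.5500) = 0.2509.

0.251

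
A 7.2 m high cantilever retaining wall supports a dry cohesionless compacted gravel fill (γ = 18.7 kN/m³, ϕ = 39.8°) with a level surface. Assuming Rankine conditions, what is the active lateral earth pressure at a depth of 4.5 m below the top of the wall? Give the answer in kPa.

18.5 kPa

K_a = (1 − sin φ)/(1 + sin φ) = 0.2194.
σ_h = K_a γ z = 0.2194 × 18.7 × 4.5 = 18.47 kPa.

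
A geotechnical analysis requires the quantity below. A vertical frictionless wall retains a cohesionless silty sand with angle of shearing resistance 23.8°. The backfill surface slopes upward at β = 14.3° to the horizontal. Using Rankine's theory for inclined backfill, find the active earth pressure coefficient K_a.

0.489

K_a = cos β · (cos β − √(cos²β − cos²φ)) / (cos β + √(cos²β − cos²φ)).
cos β = 0.9690, cos φ = 0.9150, √(cos²β − cos²φ) = 0.3191.
K_a = 0.9690 × (0.9690 − 0.3191)/(0.9690 + 0.3191) = 0.4889.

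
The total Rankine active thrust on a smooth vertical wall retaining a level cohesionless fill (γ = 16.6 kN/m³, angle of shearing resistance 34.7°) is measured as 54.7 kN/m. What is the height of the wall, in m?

K_a = 0.2745. P_a = ½ K_a γ H² ⇒ H = √(2P_a/(K_a γ)).
H = √(2×54.7/(0.2745×16.6)) = 4.900 m.

4.90 m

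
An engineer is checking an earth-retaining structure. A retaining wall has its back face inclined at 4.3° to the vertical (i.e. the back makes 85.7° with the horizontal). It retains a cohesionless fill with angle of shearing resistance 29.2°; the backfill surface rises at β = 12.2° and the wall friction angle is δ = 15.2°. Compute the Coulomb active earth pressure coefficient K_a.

0.407

K_a = sin²(α+φ) / [sin²α · sin(α−δ) · (1 + √{sin(φ+δ)sin(φ−β) / (sin(α−δ)sin(α+β))})²].
With α = 85.7°, φ = 29.2°, δ = 15.2°, β = 12.2°: K_a = 0.4073.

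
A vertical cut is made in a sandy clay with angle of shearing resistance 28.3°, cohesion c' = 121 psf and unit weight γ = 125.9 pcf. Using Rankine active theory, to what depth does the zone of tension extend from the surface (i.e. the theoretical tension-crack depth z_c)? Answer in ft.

3.22 ft

K_a = tan²(45° − 28.3°/2) = 0.3568; √K_a = 0.5973.
The active pressure is zero where K_a γ z = 2c√K_a, so z_c = 2c/(γ√K_a) = 2×121/(125.9×0.5973) = 3.218 ft.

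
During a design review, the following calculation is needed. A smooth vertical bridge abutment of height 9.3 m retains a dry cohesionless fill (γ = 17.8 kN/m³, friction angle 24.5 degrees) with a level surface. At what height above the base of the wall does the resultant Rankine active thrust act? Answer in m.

K_a = 0.4137.
The pressure distribution is triangular, so the resultant acts at H/3 above the base = 9.3/3 = 3.100 m.

3.10 m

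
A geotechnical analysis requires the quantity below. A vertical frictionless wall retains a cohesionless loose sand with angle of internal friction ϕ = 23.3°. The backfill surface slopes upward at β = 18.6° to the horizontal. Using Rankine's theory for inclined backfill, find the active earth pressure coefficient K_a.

0.573

K_a = cos β · (cos β − √(cos²β − cos²φ)) / (cos β + √(cos²β − cos²φ)).
cos β = 0.9478, cos φ = 0.9184, √(cos²β − cos²φ) = 0.2339.
K_a = 0.9478 × (0.9478 − 0.2339)/(0.9478 + 0.2339) = 0.5725.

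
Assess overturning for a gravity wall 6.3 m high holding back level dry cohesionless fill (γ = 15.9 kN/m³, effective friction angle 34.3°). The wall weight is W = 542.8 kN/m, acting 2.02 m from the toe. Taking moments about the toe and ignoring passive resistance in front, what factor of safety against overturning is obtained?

5.93

K_a = tan²(45° − 34.3°/2) = 0.2792.
P_a = ½K_aγH² = 0.5×0.2792×15.9×6.3² = 88.08 kN/m, acting at H/3 = 2.100 m above the base.
Overturning moment M_o = P_a × H/3 = 88.08 × 2.100 = 185.0.
Resisting moment M_r = W × 2.02 = 542.8 × 2.02 = 1096.
FS_overturning = M_r/M_o = 1096/185.0 = 5.927.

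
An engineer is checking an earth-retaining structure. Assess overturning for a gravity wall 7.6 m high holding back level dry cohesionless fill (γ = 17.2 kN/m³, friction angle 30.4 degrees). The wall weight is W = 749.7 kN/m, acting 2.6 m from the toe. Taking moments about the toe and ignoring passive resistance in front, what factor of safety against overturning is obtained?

4.72

K_a = tan²(45° − 30.4°/2) = 0.3280.
P_a = ½K_aγH² = 0.5×0.3280×17.2×7.6² = 162.9 kN/m, acting at H/3 = 2.533 m above the base.
Overturning moment M_o = P_a × H/3 = 162.9 × 2.533 = 412.7.
Resisting moment M_r = W × 2.6 = 749.7 × 2.6 = 1949.
FS_overturning = M_r/M_o = 1949/412.7 = 4.723.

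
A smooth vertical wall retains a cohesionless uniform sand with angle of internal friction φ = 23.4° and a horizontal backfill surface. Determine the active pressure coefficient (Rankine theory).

0.431

K_a = tan²(45° − φ/2) = tan²(33.30°) = 0.4315.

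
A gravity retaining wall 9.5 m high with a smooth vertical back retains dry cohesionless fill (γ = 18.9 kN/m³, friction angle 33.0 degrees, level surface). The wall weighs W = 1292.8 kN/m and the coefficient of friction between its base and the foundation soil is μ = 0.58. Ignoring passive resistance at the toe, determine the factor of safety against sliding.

2.98

K_a = tan²(45° − 33.0°/2) = 0.2948.
P_a = ½K_aγH² = 0.5×0.2948×18.9×9.5² = 251.4 kN/m, acting at H/3 = 3.167 m above the base.
FS_sliding = μW / P_a = 0.58×1292.8 / 251.4 = 2.982.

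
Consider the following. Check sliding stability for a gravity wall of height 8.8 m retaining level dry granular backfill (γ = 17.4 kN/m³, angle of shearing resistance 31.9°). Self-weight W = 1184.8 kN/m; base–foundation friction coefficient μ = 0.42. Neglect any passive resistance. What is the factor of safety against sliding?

K_a = tan²(45° − 31.9°/2) = 0.3085.
P_a = ½K_aγH² = 0.5×0.3085×17.4×8.8² = 207.9 kN/m, acting at H/3 = 2.933 m above the base.
FS_sliding = μW / P_a = 0.42×1184.8 / 207.9 = 2.394.

2.39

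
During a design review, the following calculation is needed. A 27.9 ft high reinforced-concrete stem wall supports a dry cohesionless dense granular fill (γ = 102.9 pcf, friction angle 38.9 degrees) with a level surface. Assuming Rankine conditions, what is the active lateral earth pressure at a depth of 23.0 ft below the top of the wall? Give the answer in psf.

K_a = (1 − sin φ)/(1 + sin φ) = 0.2285.
σ_h = K_a γ z = 0.2285 × 102.9 × 23.0 = 540.9 psf.

541 psf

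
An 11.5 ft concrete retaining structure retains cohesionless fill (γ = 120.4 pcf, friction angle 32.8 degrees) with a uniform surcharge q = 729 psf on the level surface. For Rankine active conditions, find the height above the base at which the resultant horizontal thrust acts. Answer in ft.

K_a = 0.2973.
Triangular part P₁ = ½K_aγH² = 2367 at H/3 = 3.833 ft; rectangular part P₂ = K_a q H = 2492 at H/2 = 5.750 ft.
ȳ = (P₁·3.833 + P₂·5.750)/(P₁+P₂) = 4.816 ft.

4.82 ft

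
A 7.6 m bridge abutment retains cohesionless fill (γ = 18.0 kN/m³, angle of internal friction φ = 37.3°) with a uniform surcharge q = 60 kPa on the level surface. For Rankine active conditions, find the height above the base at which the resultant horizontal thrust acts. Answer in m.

K_a = 0.2453.
Triangular part P₁ = ½K_aγH² = 127.5 at H/3 = 2.533 m; rectangular part P₂ = K_a q H = 111.9 at H/2 = 3.800 m.
ȳ = (P₁·2.533 + P₂·3.800)/(P₁+P₂) = 3.125 m.

3.13 m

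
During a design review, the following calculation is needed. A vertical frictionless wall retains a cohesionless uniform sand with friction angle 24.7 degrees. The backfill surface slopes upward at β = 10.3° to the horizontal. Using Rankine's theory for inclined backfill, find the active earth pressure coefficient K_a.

0.438

K_a = cos β · (cos β − √(cos²β − cos²φ)) / (cos β + √(cos²β − cos²φ)).
cos β = 0.9839, cos φ = 0.9085, √(cos²β − cos²φ) = 0.3777.
K_a = 0.9839 × (0.9839 − 0.3777)/(0.9839 + 0.3777) = 0.4381.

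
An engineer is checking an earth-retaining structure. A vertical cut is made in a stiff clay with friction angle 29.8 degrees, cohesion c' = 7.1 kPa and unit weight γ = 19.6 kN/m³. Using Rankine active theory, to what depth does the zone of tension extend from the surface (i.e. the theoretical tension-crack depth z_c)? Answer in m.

1.25 m

K_a = tan²(45° − 29.8°/2) = 0.3360; √K_a = 0.5797.
The active pressure is zero where K_a γ z = 2c√K_a, so z_c = 2c/(γ√K_a) = 2×7.1/(19.6×0.5797) = 1.250 m.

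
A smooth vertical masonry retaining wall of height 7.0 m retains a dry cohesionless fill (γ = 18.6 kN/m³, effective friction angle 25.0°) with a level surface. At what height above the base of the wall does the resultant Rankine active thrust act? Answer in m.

K_a = 0.4059.
The pressure distribution is triangular, so the resultant acts at H/3 above the base = 7.0/3 = 2.333 m.

2.33 m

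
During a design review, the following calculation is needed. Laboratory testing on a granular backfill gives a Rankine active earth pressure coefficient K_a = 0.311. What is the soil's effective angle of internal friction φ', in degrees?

K_a = tan²(45° − φ/2) ⇒ 45° − φ/2 = arctan(√0.311) = 29.15°.
φ = 2(45° − 29.15°) = 31.71°.

31.7°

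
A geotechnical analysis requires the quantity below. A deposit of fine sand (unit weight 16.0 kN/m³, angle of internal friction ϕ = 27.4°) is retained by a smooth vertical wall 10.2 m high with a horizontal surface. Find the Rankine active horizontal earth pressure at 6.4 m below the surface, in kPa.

K_a = (1 − sin φ)/(1 + sin φ) = 0.3697.
σ_h = K_a γ z = 0.3697 × 16.0 × 6.4 = 37.85 kPa.

37.9 kPa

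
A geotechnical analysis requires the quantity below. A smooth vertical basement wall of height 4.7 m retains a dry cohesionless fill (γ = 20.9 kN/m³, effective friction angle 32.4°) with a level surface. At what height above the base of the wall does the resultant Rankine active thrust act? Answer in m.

1.57 m

K_a = 0.3022.
The pressure distribution is triangular, so the resultant acts at H/3 above the base = 4.7/3 = 1.567 m.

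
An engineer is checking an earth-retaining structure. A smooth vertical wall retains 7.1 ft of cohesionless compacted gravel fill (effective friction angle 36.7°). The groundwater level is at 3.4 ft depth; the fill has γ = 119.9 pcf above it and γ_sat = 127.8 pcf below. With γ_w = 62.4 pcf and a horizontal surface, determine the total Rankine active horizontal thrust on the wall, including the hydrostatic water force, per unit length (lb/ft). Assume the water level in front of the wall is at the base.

1090 lb/ft

K_a = tan²(45° − φ/2) = 0.2519.
γ' = 127.8 − 62.4 = 65.40 pcf. Depth below WT = 3.7 ft.
σ'_h at WT = K_a γ d_w = 102.7 psf; at base = 102.7 + K_a γ' × 3.7 = 163.6 psf.
P₁ (0–3.4 ft) = ½×102.7×3.4 = 174.5. P₂ (3.4–7.1 ft) = ½(102.7+163.6)×3.7 = 492.6.
P_w = ½ γ_w h₂² = 0.5×62.4×3.7² = 427.1. Total = 174.5+492.6+427.1 = 1094 lb/ft.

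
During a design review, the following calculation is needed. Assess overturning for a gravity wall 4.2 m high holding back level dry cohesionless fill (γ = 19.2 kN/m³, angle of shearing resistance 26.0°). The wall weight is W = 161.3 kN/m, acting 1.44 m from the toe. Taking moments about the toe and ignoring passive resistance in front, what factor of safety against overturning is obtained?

K_a = tan²(45° − 26.0°/2) = 0.3905.
P_a = ½K_aγH² = 0.5×0.3905×19.2×4.2² = 66.12 kN/m, acting at H/3 = 1.400 m above the base.
Overturning moment M_o = P_a × H/3 = 66.12 × 1.400 = 92.57.
Resisting moment M_r = W × 1.44 = 161.3 × 1.44 = 232.3.
FS_overturning = M_r/M_o = 232.3/92.57 = 2.509.

2.51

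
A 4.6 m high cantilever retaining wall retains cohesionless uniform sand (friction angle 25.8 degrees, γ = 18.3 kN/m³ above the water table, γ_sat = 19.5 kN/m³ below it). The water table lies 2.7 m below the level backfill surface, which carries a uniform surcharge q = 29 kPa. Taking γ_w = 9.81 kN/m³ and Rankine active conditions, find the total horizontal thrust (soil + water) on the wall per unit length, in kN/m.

K_a = tan²(45° − φ/2) = 0.3935.
γ' = 19.5 − 9.81 = 9.690 kN/m³. h₂ = H − d_w = 1.9 m.
σ'_h: at surface K_a·q = 11.41; at WT K_a(q+γd_w) = 30.85; at base K_a(q+γd_w+γ'h₂) = 38.10 kPa.
P₁ = ½(11.41+30.85)×2.7 = 57.06; P₂ = ½(30.85+38.10)×1.9 = 65.51; P_w = ½γ_w h₂² = 17.71.
Total = 57.06+65.51+17.71 = 140.3 kN/m.

140 kN/m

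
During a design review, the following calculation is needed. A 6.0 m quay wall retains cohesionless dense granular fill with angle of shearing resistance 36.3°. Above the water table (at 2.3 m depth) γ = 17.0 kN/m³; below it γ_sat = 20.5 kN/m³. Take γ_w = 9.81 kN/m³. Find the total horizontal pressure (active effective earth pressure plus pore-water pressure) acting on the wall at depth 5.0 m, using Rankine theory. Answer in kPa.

43.9 kPa

K_a = (1 − sin φ)/(1 + sin φ) = 0.2563.
γ' = 20.5 − 9.81 = 10.69 kN/m³.
Effective vertical stress at 5.0 m: σ'_v = 17.0×2.3 + 10.69×2.70 = 67.96 kPa.
σ'_h = K_a σ'_v = 0.2563 × 67.96 = 17.42 kPa; u = γ_w × 2.70 = 26.49 kPa.
Total σ_h = 17.42 + 26.49 = 43.90 kPa.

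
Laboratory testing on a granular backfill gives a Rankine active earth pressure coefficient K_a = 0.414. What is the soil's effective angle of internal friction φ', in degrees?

K_a = tan²(45° − φ/2) ⇒ 45° − φ/2 = arctan(√0.414) = 32.76°.
φ = 2(45° − 32.76°) = 24.48°.

24.5°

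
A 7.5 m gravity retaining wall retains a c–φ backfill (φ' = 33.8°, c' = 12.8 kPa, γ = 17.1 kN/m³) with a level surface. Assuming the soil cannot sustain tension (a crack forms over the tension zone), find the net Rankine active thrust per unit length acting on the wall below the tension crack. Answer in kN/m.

53.8 kN/m

K_a = 0.2851; √K_a = 0.5340.
Tension-crack depth z_c = 2c/(γ√K_a) = 2×12.8/(17.1×0.5340) = 2.804 m.
σ_a at base = K_a γ H − 2c√K_a = 0.2851×17.1×7.5 − 2×12.8×0.5340 = 22.90 kPa.
P_a = ½ × 22.90 × (H − z_c) = 0.5×22.90×4.696 = 53.76 kN/m.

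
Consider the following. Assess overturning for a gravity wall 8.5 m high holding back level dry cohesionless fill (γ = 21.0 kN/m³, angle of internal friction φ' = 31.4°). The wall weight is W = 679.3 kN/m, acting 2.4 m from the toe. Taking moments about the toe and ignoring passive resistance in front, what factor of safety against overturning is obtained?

2.41

K_a = tan²(45° − 31.4°/2) = 0.3149.
P_a = ½K_aγH² = 0.5×0.3149×21.0×8.5² = 238.9 kN/m, acting at H/3 = 2.833 m above the base.
Overturning moment M_o = P_a × H/3 = 238.9 × 2.833 = 676.9.
Resisting moment M_r = W × 2.4 = 679.3 × 2.4 = 1630.
FS_overturning = M_r/M_o = 1630/676.9 = 2.409.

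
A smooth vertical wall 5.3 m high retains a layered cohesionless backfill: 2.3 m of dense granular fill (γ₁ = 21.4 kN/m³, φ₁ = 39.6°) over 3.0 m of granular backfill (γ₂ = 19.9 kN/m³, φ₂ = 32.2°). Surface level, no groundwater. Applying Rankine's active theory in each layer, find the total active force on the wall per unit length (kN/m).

84.8 kN/m

K_a1 = tan²(45°−39.6°/2) = 0.2214; K_a2 = tan²(45°−32.2°/2) = 0.3047.
Layer 1: σ at base = K_a1 γ₁ h₁ = 10.90 kPa; P₁ = ½×10.90×2.3 = 12.53.
Layer 2: σ_v at top = γ₁h₁ = 49.22; σ_h top = K_a2×49.22 = 15.00; σ_h base = K_a2×(49.22+19.9×3.0) = 33.19.
P₂ = ½(15.00+33.19)×3.0 = 72.29. Total P_a = 12.53+72.29 = 84.82 kN/m.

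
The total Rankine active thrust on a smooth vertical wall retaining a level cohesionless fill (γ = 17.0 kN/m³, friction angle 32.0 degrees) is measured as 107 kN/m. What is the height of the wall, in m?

6.40 m

K_a = 0.3073. P_a = ½ K_a γ H² ⇒ H = √(2P_a/(K_a γ)).
H = √(2×107/(0.3073×17.0)) = 6.401 m.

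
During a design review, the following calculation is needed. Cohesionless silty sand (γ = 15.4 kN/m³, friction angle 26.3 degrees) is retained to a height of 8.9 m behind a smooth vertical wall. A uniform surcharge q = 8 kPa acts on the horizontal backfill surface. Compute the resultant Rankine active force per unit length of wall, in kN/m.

263 kN/m

K_a = tan²(45° − φ/2) = 0.3859.
Soil triangle: ½ K_a γ H² = 0.5×0.3859×15.4×8.9² = 235.4 kN/m.
Surcharge rectangle: K_a q H = 0.3859×8×8.9 = 27.48 kN/m.
Total = 235.4 + 27.48 = 262.9 kN/m.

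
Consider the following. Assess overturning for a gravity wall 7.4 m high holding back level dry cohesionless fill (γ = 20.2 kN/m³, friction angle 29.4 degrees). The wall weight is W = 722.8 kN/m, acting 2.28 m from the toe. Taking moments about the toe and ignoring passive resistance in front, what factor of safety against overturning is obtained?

K_a = tan²(45° − 29.4°/2) = 0.3415.
P_a = ½K_aγH² = 0.5×0.3415×20.2×7.4² = 188.9 kN/m, acting at H/3 = 2.467 m above the base.
Overturning moment M_o = P_a × H/3 = 188.9 × 2.467 = 465.8.
Resisting moment M_r = W × 2.28 = 722.8 × 2.28 = 1648.
FS_overturning = M_r/M_o = 1648/465.8 = 3.538.

3.54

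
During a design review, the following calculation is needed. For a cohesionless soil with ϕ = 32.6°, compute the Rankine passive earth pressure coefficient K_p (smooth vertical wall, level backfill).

K_p = (1 + sin φ)/(1 − sin φ) = tan²(45° + 32.6°/2) = 3.336.

3.34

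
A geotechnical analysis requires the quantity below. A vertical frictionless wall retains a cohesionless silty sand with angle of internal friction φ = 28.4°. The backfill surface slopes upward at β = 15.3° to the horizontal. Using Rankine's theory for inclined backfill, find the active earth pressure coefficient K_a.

0.403

K_a = cos β · (cos β − √(cos²β − cos²φ)) / (cos β + √(cos²β − cos²φ)).
cos β = 0.9646, cos φ = 0.8796, √(cos²β − cos²φ) = 0.3957.
K_a = 0.9646 × (0.9646 − 0.3957)/(0.9646 + 0.3957) = 0.4034.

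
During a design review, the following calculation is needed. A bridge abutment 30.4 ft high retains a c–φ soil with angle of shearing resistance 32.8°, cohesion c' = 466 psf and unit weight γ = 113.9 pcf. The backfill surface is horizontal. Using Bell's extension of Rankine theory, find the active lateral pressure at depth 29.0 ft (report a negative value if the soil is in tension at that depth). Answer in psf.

474 psf

K_a = (1 − sin φ)/(1 + sin φ) = 0.2973.
σ_a = K_a γ z − 2c√K_a = 0.2973×113.9×29.0 − 2×466×0.5452 = 473.7 psf.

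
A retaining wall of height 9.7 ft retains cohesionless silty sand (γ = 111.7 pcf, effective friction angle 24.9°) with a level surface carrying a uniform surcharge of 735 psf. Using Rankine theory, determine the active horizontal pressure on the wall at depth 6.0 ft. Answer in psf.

K_a = (1 − sin φ)/(1 + sin φ) = 0.4074.
σ_v = γz + q = 111.7 × 6.0 + 735 = 1405 psf.
σ_h = K_a σ_v = 0.4074 × 1405 = 572.5 psf.

573 psf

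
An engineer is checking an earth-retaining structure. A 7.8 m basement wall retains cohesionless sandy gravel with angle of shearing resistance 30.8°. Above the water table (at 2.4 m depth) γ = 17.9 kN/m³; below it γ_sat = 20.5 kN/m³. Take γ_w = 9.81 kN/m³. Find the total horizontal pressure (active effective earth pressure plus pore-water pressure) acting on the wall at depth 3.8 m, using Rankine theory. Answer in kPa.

32.4 kPa

K_a = (1 − sin φ)/(1 + sin φ) = 0.3227.
γ' = 20.5 − 9.81 = 10.69 kN/m³.
Effective vertical stress at 3.8 m: σ'_v = 17.9×2.4 + 10.69×1.40 = 57.93 kPa.
σ'_h = K_a σ'_v = 0.3227 × 57.93 = 18.69 kPa; u = γ_w × 1.40 = 13.73 kPa.
Total σ_h = 18.69 + 13.73 = 32.43 kPa.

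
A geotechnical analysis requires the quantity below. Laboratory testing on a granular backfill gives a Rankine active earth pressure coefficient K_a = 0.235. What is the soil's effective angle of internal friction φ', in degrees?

38.3°

K_a = tan²(45° − φ/2) ⇒ 45° − φ/2 = arctan(√0.235) = 25.86°.
φ = 2(45° − 25.86°) = 38.27°.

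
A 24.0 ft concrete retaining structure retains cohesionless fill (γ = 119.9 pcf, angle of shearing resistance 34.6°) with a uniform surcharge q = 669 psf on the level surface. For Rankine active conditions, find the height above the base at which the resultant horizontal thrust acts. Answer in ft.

K_a = 0.2756.
Triangular part P₁ = ½K_aγH² = 9518 at H/3 = 8.000 ft; rectangular part P₂ = K_a q H = 4426 at H/2 = 12.00 ft.
ȳ = (P₁·8.000 + P₂·12.00)/(P₁+P₂) = 9.270 ft.

9.27 ft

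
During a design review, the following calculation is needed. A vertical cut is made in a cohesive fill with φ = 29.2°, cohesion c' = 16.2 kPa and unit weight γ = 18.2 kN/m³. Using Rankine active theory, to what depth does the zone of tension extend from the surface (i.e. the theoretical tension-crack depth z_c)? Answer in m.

K_a = tan²(45° − 29.2°/2) = 0.3442; √K_a = 0.5867.
The active pressure is zero where K_a γ z = 2c√K_a, so z_c = 2c/(γ√K_a) = 2×16.2/(18.2×0.5867) = 3.034 m.

3.03 m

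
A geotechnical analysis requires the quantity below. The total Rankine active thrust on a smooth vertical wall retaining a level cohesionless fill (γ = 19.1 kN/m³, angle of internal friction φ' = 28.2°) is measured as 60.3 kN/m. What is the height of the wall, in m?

K_a = 0.3582. P_a = ½ K_a γ H² ⇒ H = √(2P_a/(K_a γ)).
H = √(2×60.3/(0.3582×19.1)) = 4.199 m.

4.20 m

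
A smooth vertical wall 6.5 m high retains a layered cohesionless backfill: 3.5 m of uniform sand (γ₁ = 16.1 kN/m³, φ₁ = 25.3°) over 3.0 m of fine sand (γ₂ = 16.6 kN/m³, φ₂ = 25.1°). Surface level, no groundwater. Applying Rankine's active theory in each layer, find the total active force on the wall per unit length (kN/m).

K_a1 = tan²(45°−25.3°/2) = 0.4012; K_a2 = tan²(45°−25.1°/2) = 0.4043.
Layer 1: σ at base = K_a1 γ₁ h₁ = 22.61 kPa; P₁ = ½×22.61×3.5 = 39.56.
Layer 2: σ_v at top = γ₁h₁ = 56.35; σ_h top = K_a2×56.35 = 22.78; σ_h base = K_a2×(56.35+16.6×3.0) = 42.92.
P₂ = ½(22.78+42.92)×3.0 = 98.55. Total P_a = 39.56+98.55 = 138.1 kN/m.

138 kN/m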